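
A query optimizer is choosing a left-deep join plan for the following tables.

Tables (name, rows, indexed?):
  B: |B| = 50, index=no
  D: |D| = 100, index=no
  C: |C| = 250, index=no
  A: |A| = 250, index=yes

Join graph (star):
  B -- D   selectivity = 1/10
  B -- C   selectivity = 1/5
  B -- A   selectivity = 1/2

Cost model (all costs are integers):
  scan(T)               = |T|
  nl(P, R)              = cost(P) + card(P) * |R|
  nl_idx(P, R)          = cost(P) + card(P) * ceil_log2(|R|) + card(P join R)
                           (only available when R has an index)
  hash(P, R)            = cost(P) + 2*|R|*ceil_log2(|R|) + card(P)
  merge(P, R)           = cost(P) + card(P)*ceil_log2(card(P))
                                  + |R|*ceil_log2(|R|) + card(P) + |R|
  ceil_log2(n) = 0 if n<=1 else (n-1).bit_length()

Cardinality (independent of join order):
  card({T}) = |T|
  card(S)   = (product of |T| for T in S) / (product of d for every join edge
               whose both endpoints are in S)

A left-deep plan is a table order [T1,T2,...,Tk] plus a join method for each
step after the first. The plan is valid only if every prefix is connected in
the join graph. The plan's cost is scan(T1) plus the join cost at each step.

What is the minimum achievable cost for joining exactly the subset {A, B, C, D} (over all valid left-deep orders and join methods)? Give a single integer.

Selinger DP over subsets of {A,B,C,D}:
  {B}: scan cost=50, card=50
  {D}: scan cost=100, card=100
  {C}: scan cost=250, card=250
  {A}: scan cost=250, card=250
  {BD}: card=500; try (B,hash)→800, (D,merge)→1200, (B,merge)→1250, (D,hash)→1500, (D,nl)→5050, (B,nl)→5100; best=800 via (B,hash)
  {BC}: card=2500; try (B,hash)→1100, (C,merge)→2650, (B,merge)→2850, (C,hash)→4100, (C,nl)→12550, (B,nl)→12750; best=1100 via (B,hash)
  {AB}: card=6250; try (B,hash)→1100, (A,merge)→2650, (B,merge)→2850, (A,hash)→4100, (A,nl_idx)→6700, (A,nl)→12550 …(+1); best=1100 via (B,hash)
  {BCD}: card=25000; try (D,hash)→5000, (C,hash)→5300, (C,merge)→8050, (D,merge)→34400, (C,nl)→125800, (D,nl)→251100; best=5000 via (D,hash)
  {ABD}: card=62500; try (A,hash)→5300, (A,merge)→8050, (D,hash)→8750, (A,nl_idx)→67300, (D,merge)→89400, (A,nl)→125800 …(+1); best=5300 via (A,hash)
  {ABC}: card=312500; try (A,hash)→7600, (C,hash)→11350, (A,merge)→35850, (C,merge)→90850, (A,nl_idx)→333600, (A,nl)→626100 …(+1); best=7600 via (A,hash)
  {ABCD}: card=3125000; try (A,hash)→34000, (C,hash)→71800, (D,hash)→321500, (A,merge)→407250, (C,merge)→1070050, (A,nl_idx)→3330000 …(+4); best=34000 via (A,hash)

34000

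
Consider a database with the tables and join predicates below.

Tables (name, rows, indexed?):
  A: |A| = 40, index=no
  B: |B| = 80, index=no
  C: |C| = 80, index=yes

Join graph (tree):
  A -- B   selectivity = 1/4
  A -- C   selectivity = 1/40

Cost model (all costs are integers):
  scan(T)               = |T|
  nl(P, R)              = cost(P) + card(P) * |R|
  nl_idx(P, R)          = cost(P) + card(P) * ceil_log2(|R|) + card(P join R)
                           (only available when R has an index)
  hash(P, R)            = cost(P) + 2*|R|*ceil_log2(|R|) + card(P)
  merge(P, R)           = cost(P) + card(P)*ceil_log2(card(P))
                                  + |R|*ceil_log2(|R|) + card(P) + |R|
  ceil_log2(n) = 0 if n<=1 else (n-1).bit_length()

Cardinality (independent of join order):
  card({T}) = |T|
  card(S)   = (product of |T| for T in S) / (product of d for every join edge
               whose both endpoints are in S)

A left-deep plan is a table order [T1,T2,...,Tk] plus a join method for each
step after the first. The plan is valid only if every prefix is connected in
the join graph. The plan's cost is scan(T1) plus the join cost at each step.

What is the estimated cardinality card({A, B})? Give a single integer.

800

Tables in S: A(40), B(80)
Edges inside S: A-B(d=4)
numerator = 40 * 80 = 3200
denominator = 4 = 4
card(S) = 3200 / 4 = 800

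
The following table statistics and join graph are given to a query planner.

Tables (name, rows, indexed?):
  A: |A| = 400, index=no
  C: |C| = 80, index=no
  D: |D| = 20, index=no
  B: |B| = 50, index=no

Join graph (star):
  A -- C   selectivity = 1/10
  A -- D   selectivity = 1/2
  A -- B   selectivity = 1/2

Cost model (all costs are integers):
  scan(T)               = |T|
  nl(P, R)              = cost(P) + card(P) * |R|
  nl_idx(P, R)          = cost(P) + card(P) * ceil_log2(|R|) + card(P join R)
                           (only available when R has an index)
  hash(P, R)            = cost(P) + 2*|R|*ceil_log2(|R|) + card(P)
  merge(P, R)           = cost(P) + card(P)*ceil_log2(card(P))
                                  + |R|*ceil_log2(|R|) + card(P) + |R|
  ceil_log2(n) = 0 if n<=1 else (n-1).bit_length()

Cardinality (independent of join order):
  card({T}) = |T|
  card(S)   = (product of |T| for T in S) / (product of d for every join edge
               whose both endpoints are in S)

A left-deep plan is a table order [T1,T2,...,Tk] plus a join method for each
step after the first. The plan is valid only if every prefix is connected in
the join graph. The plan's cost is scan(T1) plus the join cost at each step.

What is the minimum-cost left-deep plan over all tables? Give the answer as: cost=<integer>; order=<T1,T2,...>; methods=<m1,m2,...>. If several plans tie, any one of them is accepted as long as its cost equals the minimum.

Selinger DP (subsets sized 1..n):
  {A}: scan cost=400, card=400
  {C}: scan cost=80, card=80
  {D}: scan cost=20, card=20
  {B}: scan cost=50, card=50
  {AC}: card=3200; try (C,hash)→1920, (A,merge)→4720, (C,merge)→5040, (A,hash)→7360, (A,nl)→32080, (C,nl)→32400; best=1920 via (C,hash)
  {AD}: card=4000; try (D,hash)→1000, (A,merge)→4140, (D,merge)→4520, (A,hash)→7240, (A,nl)→8020, (D,nl)→8400; best=1000 via (D,hash)
  {AB}: card=10000; try (B,hash)→1400, (A,merge)→4400, (B,merge)→4750, (A,hash)→7300, (A,nl)→20050, (B,nl)→20400; best=1400 via (B,hash)
  {ACD}: card=32000; try (D,hash)→5320, (C,hash)→6120, (D,merge)→43640, (C,merge)→53640, (D,nl)→65920, (C,nl)→321000; best=5320 via (D,hash)
  {ABC}: card=80000; try (B,hash)→5720, (C,hash)→12520, (B,merge)→43870, (C,merge)→152040, (B,nl)→161920, (C,nl)→801400; best=5720 via (B,hash)
  {ABD}: card=100000; try (B,hash)→5600, (D,hash)→11600, (B,merge)→53350, (D,merge)→151520, (B,nl)→201000, (D,nl)→201400; best=5600 via (B,hash)
  {ABCD}: card=800000; try (B,hash)→37920, (D,hash)→85920, (C,hash)→106720, (B,merge)→517670, (D,merge)→1445840, (B,nl)→1605320 …(+3); best=37920 via (B,hash)

cost=37920; order=A,C,D,B; methods=hash,hash,hash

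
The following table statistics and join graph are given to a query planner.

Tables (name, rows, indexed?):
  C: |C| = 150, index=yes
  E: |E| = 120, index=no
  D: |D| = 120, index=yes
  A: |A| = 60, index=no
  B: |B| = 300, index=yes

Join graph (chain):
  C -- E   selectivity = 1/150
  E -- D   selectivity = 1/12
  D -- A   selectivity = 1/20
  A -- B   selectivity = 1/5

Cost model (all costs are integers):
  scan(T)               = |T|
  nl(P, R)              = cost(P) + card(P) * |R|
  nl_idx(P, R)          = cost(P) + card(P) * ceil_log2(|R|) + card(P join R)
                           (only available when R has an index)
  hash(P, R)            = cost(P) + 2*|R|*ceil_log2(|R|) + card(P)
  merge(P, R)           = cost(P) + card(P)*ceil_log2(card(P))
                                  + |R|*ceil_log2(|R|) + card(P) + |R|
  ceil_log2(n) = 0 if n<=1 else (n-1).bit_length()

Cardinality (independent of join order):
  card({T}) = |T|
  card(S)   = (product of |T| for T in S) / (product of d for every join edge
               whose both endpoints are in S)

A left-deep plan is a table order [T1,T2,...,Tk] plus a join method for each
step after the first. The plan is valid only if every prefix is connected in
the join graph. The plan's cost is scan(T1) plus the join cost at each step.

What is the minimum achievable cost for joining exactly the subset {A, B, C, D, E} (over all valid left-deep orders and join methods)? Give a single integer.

Selinger DP over subsets of {A,B,C,D,E}:
  {C}: scan cost=150, card=150
  {E}: scan cost=120, card=120
  {D}: scan cost=120, card=120
  {A}: scan cost=60, card=60
  {B}: scan cost=300, card=300
  {CE}: card=120; try (C,nl_idx)→1200, (E,hash)→1980, (C,merge)→2430, (E,merge)→2460, (C,hash)→2640, (C,nl)→18120 …(+1); best=1200 via (C,nl_idx)
  {DE}: card=1200; try (E,hash)→1920, (D,hash)→1920, (E,merge)→2040, (D,merge)→2040, (D,nl_idx)→2160, (E,nl)→14520 …(+1); best=1920 via (E,hash)
  {AD}: card=360; try (D,nl_idx)→840, (A,hash)→960, (D,merge)→1440, (A,merge)→1500, (D,hash)→1800, (D,nl)→7260 …(+1); best=840 via (D,nl_idx)
  {AB}: card=3600; try (A,hash)→1320, (B,merge)→3480, (A,merge)→3720, (B,nl_idx)→4200, (B,hash)→5520, (B,nl)→18060 …(+1); best=1320 via (A,hash)
  {CDE}: card=1200; try (D,hash)→3000, (D,merge)→3120, (D,nl_idx)→3240, (C,hash)→5520, (C,nl_idx)→12720, (D,nl)→15600 …(+2); best=3000 via (D,hash)
  {ADE}: card=3600; try (E,hash)→2880, (A,hash)→3840, (E,merge)→5400, (A,merge)→16740, (E,nl)→44040, (A,nl)→73920; best=2880 via (E,hash)
  {ABD}: card=21600; try (D,hash)→6600, (B,hash)→6600, (B,merge)→7440, (B,nl_idx)→25680, (D,nl_idx)→48120, (D,merge)→49080 …(+2); best=6600 via (D,hash)
  {ACDE}: card=3600; try (A,hash)→4920, (C,hash)→8880, (A,merge)→17820, (C,nl_idx)→35280, (C,merge)→51030, (A,nl)→75000 …(+1); best=4920 via (A,hash)
  {ABDE}: card=216000; try (B,hash)→11880, (E,hash)→29880, (B,merge)→52680, (B,nl_idx)→251280, (E,merge)→353160, (B,nl)→1082880 …(+1); best=11880 via (B,hash)
  {ABCDE}: card=216000; try (B,hash)→13920, (B,merge)→54720, (C,hash)→230280, (B,nl_idx)→253320, (B,nl)→1084920, (C,nl_idx)→1955880 …(+2); best=13920 via (B,hash)

13920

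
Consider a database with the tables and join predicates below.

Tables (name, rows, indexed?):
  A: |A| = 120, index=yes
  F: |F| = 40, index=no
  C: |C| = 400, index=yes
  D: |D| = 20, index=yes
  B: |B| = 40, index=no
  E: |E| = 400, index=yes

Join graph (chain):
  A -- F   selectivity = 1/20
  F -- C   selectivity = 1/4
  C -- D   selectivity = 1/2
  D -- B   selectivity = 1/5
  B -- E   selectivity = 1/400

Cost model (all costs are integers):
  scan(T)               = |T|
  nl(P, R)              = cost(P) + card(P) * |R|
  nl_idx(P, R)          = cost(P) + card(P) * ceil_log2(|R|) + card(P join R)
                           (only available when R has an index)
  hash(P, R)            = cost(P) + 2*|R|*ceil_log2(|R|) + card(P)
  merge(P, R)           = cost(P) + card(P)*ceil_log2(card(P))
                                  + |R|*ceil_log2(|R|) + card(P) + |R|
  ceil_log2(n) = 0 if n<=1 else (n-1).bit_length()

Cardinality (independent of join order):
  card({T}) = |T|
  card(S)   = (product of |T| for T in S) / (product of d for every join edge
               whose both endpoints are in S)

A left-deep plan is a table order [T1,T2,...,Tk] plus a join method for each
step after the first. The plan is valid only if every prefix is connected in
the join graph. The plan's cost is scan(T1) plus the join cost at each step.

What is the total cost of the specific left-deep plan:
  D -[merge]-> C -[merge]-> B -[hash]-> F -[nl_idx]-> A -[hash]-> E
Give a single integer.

6176100

step 1: scan D: cost=20, card=20
step 2: join C via merge
    card(P join C) = 20*400/(2) = 4000
    cost = 20 + 20*5 + 400*9 + 20 + 400 = 4140
step 3: join B via merge
    card(P join B) = 4000*40/(5) = 32000
    cost = 4140 + 4000*12 + 40*6 + 4000 + 40 = 56420
step 4: join F via hash
    card(P join F) = 32000*40/(4) = 320000
    cost = 56420 + 2*40*6 + 32000 = 88900
step 5: join A via nl_idx
    card(P join A) = 320000*120/(20) = 1920000
    cost = 88900 + 320000*7 + 1920000 = 4248900
step 6: join E via hash
    card(P join E) = 1920000*400/(400) = 1920000
    cost = 4248900 + 2*400*9 + 1920000 = 6176100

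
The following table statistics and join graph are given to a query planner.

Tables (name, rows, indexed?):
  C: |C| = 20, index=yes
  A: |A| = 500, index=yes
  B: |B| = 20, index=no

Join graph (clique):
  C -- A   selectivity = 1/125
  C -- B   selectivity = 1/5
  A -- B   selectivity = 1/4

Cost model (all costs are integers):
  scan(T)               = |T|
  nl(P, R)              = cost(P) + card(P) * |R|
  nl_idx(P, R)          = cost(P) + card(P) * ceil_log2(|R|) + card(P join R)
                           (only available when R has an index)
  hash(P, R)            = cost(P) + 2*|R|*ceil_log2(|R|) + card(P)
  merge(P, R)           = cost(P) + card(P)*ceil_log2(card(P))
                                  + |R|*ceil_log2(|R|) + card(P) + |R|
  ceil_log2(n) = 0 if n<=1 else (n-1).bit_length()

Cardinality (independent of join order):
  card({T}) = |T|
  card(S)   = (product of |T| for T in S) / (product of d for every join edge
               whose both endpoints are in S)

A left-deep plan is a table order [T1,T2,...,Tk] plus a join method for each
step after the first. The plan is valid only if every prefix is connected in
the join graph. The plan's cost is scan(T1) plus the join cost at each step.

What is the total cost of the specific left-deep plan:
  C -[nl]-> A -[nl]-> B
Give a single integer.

11620

step 1: scan C: cost=20, card=20
step 2: join A via nl
    card(P join A) = 20*500/(125) = 80
    cost = 20 + 20*500 = 10020
step 3: join B via nl
    card(P join B) = 80*20/(5*4) = 80
    cost = 10020 + 80*20 = 11620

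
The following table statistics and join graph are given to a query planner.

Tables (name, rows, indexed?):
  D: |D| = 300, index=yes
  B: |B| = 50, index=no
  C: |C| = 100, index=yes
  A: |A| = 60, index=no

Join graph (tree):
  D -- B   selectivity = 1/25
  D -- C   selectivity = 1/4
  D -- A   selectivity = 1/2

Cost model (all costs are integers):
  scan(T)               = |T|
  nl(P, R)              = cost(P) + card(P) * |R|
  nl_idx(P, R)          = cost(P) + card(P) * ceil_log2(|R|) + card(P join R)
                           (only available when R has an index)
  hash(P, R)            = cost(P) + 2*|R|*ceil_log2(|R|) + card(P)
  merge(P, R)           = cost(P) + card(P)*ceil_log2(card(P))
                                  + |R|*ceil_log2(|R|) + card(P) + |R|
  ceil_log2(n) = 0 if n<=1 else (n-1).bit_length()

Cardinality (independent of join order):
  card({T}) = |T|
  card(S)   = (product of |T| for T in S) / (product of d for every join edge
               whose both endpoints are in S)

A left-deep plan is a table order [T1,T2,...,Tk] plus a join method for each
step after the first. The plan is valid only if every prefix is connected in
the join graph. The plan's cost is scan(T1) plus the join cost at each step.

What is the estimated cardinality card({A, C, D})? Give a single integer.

Tables in S: A(60), C(100), D(300)
Edges inside S: D-C(d=4), D-A(d=2)
numerator = 60 * 100 * 300 = 1800000
denominator = 4 * 2 = 8
card(S) = 1800000 / 8 = 225000

225000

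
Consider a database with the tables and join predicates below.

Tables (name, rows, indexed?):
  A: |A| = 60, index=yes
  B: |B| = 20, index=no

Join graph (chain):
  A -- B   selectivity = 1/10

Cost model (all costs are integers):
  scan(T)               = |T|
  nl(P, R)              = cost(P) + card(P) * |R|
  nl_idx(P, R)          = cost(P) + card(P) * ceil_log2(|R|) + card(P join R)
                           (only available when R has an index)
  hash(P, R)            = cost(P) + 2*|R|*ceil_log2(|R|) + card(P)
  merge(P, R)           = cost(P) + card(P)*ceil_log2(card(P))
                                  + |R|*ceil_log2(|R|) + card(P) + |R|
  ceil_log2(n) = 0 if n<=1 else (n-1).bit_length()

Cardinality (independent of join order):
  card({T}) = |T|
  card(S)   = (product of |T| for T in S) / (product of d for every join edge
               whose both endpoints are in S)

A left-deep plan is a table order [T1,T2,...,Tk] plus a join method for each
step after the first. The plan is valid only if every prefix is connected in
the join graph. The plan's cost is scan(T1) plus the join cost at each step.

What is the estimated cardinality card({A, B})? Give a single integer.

120

Tables in S: A(60), B(20)
Edges inside S: A-B(d=10)
numerator = 60 * 20 = 1200
denominator = 10 = 10
card(S) = 1200 / 10 = 120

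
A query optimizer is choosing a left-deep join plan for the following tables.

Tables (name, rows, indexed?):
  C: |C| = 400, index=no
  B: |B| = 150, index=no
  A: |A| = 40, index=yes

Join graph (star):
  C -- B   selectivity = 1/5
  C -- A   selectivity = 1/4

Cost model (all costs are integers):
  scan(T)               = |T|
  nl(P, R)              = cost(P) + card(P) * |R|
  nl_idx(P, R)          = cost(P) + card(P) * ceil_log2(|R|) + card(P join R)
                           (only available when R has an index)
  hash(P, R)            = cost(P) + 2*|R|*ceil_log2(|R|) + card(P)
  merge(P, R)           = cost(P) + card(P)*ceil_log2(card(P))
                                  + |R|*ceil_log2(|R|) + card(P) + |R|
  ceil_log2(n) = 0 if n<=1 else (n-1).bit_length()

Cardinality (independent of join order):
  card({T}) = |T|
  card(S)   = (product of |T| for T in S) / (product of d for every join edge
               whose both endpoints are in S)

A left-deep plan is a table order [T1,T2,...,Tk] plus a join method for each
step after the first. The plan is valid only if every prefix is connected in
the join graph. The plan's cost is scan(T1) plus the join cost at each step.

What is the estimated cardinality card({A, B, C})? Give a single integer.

Tables in S: A(40), B(150), C(400)
Edges inside S: C-B(d=5), C-A(d=4)
numerator = 40 * 150 * 400 = 2400000
denominator = 5 * 4 = 20
card(S) = 2400000 / 20 = 120000

120000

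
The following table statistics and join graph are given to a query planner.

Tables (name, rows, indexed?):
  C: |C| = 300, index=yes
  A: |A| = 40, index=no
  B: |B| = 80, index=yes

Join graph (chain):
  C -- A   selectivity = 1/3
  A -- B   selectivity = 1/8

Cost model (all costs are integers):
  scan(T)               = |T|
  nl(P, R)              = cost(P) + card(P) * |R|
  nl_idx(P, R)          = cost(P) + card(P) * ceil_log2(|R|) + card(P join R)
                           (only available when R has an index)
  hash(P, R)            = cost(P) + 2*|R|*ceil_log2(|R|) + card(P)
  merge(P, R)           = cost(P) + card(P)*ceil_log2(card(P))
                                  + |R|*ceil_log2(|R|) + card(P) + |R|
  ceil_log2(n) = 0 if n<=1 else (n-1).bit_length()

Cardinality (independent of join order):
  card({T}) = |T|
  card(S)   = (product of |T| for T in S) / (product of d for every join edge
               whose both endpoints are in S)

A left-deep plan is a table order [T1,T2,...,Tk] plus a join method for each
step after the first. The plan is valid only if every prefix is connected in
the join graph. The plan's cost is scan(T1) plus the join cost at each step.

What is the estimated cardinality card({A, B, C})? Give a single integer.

Tables in S: A(40), B(80), C(300)
Edges inside S: C-A(d=3), A-B(d=8)
numerator = 40 * 80 * 300 = 960000
denominator = 3 * 8 = 24
card(S) = 960000 / 24 = 40000

40000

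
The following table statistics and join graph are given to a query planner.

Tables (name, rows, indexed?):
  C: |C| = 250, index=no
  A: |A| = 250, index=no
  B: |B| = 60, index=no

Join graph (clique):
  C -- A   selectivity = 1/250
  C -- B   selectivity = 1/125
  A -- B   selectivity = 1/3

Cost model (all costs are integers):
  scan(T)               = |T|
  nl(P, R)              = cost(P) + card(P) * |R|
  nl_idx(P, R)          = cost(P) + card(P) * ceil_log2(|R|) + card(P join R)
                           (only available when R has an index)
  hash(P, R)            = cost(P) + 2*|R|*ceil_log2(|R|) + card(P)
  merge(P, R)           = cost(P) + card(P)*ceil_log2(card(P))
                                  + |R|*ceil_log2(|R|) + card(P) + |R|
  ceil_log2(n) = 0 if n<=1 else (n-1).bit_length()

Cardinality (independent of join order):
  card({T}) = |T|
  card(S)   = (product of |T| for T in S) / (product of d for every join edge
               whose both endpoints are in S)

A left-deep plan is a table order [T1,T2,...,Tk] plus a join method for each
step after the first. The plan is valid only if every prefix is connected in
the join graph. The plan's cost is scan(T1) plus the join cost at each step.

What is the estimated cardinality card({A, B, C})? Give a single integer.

40

Tables in S: A(250), B(60), C(250)
Edges inside S: C-A(d=250), C-B(d=125), A-B(d=3)
numerator = 250 * 60 * 250 = 3750000
denominator = 250 * 125 * 3 = 93750
card(S) = 3750000 / 93750 = 40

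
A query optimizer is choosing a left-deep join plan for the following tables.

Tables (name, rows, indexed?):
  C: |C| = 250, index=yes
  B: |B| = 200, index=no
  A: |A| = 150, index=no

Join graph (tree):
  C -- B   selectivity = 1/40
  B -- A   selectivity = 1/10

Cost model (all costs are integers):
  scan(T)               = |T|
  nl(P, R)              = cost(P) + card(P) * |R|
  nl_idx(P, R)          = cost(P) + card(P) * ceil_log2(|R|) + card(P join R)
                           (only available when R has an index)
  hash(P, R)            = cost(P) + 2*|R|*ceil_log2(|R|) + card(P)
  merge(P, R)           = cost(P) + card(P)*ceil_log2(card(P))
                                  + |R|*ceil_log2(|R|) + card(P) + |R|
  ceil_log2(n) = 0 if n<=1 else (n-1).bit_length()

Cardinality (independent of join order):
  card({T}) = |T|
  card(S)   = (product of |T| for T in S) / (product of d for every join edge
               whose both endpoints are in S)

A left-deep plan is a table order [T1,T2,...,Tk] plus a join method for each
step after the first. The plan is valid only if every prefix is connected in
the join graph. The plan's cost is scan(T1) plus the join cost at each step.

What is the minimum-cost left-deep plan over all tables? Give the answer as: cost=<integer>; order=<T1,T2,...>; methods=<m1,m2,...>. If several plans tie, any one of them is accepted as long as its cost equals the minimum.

cost=6700; order=B,C,A; methods=nl_idx,hash

Selinger DP (subsets sized 1..n):
  {C}: scan cost=250, card=250
  {B}: scan cost=200, card=200
  {A}: scan cost=150, card=150
  {BC}: card=1250; try (C,nl_idx)→3050, (B,hash)→3700, (C,merge)→4250, (B,merge)→4300, (C,hash)→4400, (C,nl)→50200 …(+1); best=3050 via (C,nl_idx)
  {AB}: card=3000; try (A,hash)→2800, (B,merge)→3300, (A,merge)→3350, (B,hash)→3500, (B,nl)→30150, (A,nl)→30200; best=2800 via (A,hash)
  {ABC}: card=18750; try (A,hash)→6700, (C,hash)→9800, (A,merge)→19400, (C,merge)→44050, (C,nl_idx)→45550, (A,nl)→190550 …(+1); best=6700 via (A,hash)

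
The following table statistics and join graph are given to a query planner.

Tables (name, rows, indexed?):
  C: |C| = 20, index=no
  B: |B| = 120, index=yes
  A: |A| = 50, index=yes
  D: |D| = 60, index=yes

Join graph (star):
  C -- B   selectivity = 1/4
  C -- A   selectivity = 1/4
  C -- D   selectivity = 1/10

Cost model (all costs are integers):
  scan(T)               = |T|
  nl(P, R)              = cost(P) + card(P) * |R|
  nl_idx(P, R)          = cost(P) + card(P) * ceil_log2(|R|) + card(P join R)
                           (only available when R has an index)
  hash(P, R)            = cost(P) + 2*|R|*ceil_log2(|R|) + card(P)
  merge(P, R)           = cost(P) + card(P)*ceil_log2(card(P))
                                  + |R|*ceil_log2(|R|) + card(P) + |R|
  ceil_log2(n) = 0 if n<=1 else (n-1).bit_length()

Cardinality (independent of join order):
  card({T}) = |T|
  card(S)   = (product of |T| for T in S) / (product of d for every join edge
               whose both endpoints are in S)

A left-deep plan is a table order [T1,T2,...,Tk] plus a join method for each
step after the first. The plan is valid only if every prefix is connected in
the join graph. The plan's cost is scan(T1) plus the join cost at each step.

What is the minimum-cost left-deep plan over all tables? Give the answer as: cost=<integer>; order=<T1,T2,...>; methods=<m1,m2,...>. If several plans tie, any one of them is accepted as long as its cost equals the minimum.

cost=4160; order=C,D,A,B; methods=nl_idx,hash,hash

Selinger DP (subsets sized 1..n):
  {C}: scan cost=20, card=20
  {B}: scan cost=120, card=120
  {A}: scan cost=50, card=50
  {D}: scan cost=60, card=60
  {BC}: card=600; try (C,hash)→440, (B,nl_idx)→760, (B,merge)→1100, (C,merge)→1200, (B,hash)→1720, (B,nl)→2420 …(+1); best=440 via (C,hash)
  {AC}: card=250; try (C,hash)→300, (A,nl_idx)→390, (A,merge)→490, (C,merge)→520, (A,hash)→640, (A,nl)→1020 …(+1); best=300 via (C,hash)
  {CD}: card=120; try (D,nl_idx)→260, (C,hash)→320, (D,merge)→560, (C,merge)→600, (D,hash)→760, (D,nl)→1220 …(+1); best=260 via (D,nl_idx)
  {ABC}: card=7500; try (A,hash)→1640, (B,hash)→2230, (B,merge)→3510, (A,merge)→7390, (B,nl_idx)→9550, (A,nl_idx)→11540 …(+2); best=1640 via (A,hash)
  {BCD}: card=3600; try (D,hash)→1760, (B,hash)→2060, (B,merge)→2180, (B,nl_idx)→4700, (D,merge)→7460, (D,nl_idx)→7640 …(+2); best=1760 via (D,hash)
  {ACD}: card=1500; try (A,hash)→980, (D,hash)→1270, (A,merge)→1570, (A,nl_idx)→2480, (D,merge)→2970, (D,nl_idx)→3300 …(+2); best=980 via (A,hash)
  {ABCD}: card=45000; try (B,hash)→4160, (A,hash)→5960, (D,hash)→9860, (B,merge)→19940, (A,merge)→48910, (B,nl_idx)→56480 …(+6); best=4160 via (B,hash)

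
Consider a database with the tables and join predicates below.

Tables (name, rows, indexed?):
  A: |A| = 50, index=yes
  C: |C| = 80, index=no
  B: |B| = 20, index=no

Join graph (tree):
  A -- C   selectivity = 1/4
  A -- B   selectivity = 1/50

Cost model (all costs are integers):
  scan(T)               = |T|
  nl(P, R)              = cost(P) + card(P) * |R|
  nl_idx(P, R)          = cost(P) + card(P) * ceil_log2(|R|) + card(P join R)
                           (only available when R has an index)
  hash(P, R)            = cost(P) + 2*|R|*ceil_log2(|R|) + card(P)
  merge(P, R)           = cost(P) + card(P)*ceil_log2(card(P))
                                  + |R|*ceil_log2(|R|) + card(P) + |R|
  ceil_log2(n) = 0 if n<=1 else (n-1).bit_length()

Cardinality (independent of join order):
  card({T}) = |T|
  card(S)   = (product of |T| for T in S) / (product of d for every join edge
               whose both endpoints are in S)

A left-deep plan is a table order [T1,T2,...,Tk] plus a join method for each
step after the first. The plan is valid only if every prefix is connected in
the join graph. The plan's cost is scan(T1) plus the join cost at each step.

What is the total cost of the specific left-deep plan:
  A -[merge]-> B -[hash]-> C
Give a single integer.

1660

step 1: scan A: cost=50, card=50
step 2: join B via merge
    card(P join B) = 50*20/(50) = 20
    cost = 50 + 50*6 + 20*5 + 50 + 20 = 520
step 3: join C via hash
    card(P join C) = 20*80/(4) = 400
    cost = 520 + 2*80*7 + 20 = 1660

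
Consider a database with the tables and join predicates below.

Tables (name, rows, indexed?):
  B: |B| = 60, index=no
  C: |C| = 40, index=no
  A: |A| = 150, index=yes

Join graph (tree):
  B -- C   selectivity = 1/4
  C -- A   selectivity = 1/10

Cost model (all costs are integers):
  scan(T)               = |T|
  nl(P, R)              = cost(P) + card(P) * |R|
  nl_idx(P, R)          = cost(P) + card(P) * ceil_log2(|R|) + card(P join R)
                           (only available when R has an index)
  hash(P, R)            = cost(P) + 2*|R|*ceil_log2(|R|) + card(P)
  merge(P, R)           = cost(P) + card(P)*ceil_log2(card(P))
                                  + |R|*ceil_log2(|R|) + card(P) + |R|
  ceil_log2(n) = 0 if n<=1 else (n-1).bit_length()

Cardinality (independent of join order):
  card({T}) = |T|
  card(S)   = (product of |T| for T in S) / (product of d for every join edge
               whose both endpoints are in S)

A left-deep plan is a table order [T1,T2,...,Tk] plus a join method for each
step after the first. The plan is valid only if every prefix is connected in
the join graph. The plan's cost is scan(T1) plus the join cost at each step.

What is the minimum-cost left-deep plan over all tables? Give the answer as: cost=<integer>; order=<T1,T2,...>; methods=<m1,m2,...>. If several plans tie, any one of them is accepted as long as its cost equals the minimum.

cost=2100; order=A,C,B; methods=hash,hash

Selinger DP (subsets sized 1..n):
  {B}: scan cost=60, card=60
  {C}: scan cost=40, card=40
  {A}: scan cost=150, card=150
  {BC}: card=600; try (C,hash)→600, (B,merge)→740, (C,merge)→760, (B,hash)→800, (B,nl)→2440, (C,nl)→2460; best=600 via (C,hash)
  {AC}: card=600; try (C,hash)→780, (A,nl_idx)→960, (A,merge)→1670, (C,merge)→1780, (A,hash)→2480, (A,nl)→6040 …(+1); best=780 via (C,hash)
  {ABC}: card=9000; try (B,hash)→2100, (A,hash)→3600, (B,merge)→7800, (A,merge)→8550, (A,nl_idx)→14400, (B,nl)→36780 …(+1); best=2100 via (B,hash)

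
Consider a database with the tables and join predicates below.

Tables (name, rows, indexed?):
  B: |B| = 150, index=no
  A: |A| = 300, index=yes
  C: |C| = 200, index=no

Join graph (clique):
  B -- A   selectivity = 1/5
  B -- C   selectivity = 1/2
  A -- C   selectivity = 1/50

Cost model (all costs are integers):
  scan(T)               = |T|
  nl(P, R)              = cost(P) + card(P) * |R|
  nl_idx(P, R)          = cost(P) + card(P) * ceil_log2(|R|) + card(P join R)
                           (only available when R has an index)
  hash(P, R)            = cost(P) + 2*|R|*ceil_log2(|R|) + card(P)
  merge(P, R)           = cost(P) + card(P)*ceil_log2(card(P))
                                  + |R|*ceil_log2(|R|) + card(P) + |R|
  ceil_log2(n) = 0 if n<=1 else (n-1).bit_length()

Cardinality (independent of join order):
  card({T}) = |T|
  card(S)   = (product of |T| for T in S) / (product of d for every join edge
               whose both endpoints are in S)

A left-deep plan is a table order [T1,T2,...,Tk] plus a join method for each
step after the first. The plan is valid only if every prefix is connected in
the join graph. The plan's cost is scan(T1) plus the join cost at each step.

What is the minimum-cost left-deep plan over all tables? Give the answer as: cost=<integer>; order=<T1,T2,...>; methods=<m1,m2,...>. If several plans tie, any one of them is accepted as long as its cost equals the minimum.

cost=6800; order=C,A,B; methods=nl_idx,hash

Selinger DP (subsets sized 1..n):
  {B}: scan cost=150, card=150
  {A}: scan cost=300, card=300
  {C}: scan cost=200, card=200
  {AB}: card=9000; try (B,hash)→3000, (A,merge)→4500, (B,merge)→4650, (A,hash)→5700, (A,nl_idx)→10500, (A,nl)→45150 …(+1); best=3000 via (B,hash)
  {BC}: card=15000; try (B,hash)→2800, (C,merge)→3300, (B,merge)→3350, (C,hash)→3500, (C,nl)→30150, (B,nl)→30200; best=2800 via (B,hash)
  {AC}: card=1200; try (A,nl_idx)→3200, (C,hash)→3800, (A,merge)→5000, (C,merge)→5100, (A,hash)→5800, (A,nl)→60200 …(+1); best=3200 via (A,nl_idx)
  {ABC}: card=18000; try (B,hash)→6800, (C,hash)→15200, (B,merge)→18950, (A,hash)→23200, (C,merge)→139800, (A,nl_idx)→155800 …(+4); best=6800 via (B,hash)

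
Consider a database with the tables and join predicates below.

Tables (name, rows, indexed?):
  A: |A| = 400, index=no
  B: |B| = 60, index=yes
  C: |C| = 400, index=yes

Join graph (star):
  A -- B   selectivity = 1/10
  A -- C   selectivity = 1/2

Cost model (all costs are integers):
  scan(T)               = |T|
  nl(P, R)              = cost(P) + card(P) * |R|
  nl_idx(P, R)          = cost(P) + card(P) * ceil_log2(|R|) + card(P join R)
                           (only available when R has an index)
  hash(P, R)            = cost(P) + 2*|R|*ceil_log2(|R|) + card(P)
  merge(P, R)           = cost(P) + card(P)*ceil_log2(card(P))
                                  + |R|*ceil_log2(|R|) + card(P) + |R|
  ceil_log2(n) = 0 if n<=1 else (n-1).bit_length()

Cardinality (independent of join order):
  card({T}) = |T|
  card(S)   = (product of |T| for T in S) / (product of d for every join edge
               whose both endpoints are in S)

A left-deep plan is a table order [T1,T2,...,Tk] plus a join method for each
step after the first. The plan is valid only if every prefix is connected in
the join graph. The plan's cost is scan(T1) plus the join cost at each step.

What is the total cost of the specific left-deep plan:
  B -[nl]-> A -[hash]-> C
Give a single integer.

step 1: scan B: cost=60, card=60
step 2: join A via nl
    card(P join A) = 60*400/(10) = 2400
    cost = 60 + 60*400 = 24060
step 3: join C via hash
    card(P join C) = 2400*400/(2) = 480000
    cost = 24060 + 2*400*9 + 2400 = 33660

33660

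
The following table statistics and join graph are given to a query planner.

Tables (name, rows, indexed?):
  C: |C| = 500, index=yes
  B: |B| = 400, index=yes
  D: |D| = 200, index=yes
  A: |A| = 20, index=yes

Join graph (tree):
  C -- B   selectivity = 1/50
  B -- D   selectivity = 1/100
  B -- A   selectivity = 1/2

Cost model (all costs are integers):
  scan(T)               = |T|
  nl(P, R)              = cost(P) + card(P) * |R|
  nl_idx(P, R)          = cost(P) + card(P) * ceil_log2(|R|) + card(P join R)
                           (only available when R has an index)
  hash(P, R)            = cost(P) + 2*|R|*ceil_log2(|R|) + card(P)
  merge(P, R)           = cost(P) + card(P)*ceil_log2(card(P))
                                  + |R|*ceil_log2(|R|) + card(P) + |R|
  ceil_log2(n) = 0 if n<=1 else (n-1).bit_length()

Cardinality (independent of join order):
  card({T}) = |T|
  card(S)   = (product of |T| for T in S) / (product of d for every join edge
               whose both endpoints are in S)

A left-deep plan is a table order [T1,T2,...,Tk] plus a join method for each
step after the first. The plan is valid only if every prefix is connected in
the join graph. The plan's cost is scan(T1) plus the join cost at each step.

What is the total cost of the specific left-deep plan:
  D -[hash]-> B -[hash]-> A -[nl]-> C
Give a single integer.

step 1: scan D: cost=200, card=200
step 2: join B via hash
    card(P join B) = 200*400/(100) = 800
    cost = 200 + 2*400*9 + 200 = 7600
step 3: join A via hash
    card(P join A) = 800*20/(2) = 8000
    cost = 7600 + 2*20*5 + 800 = 8600
step 4: join C via nl
    card(P join C) = 8000*500/(50) = 80000
    cost = 8600 + 8000*500 = 4008600

4008600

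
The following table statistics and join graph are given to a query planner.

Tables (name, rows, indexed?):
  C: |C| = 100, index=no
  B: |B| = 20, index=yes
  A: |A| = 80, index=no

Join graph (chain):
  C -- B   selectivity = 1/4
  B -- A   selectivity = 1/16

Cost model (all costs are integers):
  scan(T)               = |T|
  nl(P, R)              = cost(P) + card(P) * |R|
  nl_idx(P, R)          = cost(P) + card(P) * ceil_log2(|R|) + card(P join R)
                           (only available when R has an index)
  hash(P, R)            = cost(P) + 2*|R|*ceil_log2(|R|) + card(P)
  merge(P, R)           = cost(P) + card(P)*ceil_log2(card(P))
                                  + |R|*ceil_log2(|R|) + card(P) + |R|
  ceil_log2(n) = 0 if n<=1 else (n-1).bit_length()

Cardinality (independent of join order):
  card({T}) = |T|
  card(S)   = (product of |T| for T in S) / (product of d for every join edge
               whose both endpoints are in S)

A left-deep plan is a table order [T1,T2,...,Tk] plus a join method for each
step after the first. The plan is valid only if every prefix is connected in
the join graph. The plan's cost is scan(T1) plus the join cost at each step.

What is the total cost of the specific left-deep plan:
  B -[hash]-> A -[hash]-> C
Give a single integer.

step 1: scan B: cost=20, card=20
step 2: join A via hash
    card(P join A) = 20*80/(16) = 100
    cost = 20 + 2*80*7 + 20 = 1160
step 3: join C via hash
    card(P join C) = 100*100/(4) = 2500
    cost = 1160 + 2*100*7 + 100 = 2660

2660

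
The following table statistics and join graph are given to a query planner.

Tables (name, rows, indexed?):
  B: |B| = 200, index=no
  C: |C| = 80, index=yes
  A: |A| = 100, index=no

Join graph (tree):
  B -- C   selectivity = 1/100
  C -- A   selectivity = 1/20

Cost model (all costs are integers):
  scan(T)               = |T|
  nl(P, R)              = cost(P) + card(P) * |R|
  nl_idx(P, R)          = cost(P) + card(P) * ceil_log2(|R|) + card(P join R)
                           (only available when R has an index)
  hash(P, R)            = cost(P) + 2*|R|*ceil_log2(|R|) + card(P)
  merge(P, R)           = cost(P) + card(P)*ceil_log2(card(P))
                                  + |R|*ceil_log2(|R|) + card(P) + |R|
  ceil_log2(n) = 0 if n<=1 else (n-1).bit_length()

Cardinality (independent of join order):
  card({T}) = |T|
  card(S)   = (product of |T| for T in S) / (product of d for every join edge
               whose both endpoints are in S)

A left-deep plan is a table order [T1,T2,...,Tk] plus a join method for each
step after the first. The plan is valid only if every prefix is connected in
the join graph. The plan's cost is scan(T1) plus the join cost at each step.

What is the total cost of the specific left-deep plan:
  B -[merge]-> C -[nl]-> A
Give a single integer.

18640

step 1: scan B: cost=200, card=200
step 2: join C via merge
    card(P join C) = 200*80/(100) = 160
    cost = 200 + 200*8 + 80*7 + 200 + 80 = 2640
step 3: join A via nl
    card(P join A) = 160*100/(20) = 800
    cost = 2640 + 160*100 = 18640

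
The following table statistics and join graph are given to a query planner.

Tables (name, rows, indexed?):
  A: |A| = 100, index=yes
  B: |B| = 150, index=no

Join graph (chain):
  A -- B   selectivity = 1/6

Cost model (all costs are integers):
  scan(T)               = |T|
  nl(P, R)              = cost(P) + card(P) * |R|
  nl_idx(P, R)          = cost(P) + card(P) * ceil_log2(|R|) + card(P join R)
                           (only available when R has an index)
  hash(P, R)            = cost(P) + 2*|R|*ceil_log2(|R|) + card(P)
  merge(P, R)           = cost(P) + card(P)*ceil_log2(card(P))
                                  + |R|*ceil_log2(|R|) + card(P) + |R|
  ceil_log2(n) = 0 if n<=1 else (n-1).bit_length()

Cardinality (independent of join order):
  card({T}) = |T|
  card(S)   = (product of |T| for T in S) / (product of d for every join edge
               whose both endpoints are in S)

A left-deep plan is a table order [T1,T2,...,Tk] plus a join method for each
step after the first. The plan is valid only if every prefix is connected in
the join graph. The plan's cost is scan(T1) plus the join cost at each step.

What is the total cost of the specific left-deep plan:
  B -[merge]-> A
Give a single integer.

2300

step 1: scan B: cost=150, card=150
step 2: join A via merge
    card(P join A) = 150*100/(6) = 2500
    cost = 150 + 150*8 + 100*7 + 150 + 100 = 2300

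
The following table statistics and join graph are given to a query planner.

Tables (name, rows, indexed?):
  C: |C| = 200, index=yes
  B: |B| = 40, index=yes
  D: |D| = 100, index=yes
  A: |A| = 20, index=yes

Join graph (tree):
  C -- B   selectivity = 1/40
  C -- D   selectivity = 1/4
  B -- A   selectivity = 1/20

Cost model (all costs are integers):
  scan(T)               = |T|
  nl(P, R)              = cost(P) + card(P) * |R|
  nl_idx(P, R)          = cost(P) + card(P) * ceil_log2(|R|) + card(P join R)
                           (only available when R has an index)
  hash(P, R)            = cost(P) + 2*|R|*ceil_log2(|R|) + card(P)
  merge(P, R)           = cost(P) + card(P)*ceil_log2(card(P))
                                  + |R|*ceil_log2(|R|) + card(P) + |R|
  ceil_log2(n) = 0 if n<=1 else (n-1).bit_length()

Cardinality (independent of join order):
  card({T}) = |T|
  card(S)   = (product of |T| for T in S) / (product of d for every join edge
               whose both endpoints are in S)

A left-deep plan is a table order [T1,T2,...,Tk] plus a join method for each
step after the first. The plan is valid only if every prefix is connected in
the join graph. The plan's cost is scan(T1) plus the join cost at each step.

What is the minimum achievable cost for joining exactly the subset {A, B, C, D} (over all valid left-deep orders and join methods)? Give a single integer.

Selinger DP over subsets of {A,B,C,D}:
  {C}: scan cost=200, card=200
  {B}: scan cost=40, card=40
  {D}: scan cost=100, card=100
  {A}: scan cost=20, card=20
  {BC}: card=200; try (C,nl_idx)→560, (B,hash)→880, (B,nl_idx)→1600, (C,merge)→2120, (B,merge)→2280, (C,hash)→3280 …(+2); best=560 via (C,nl_idx)
  {CD}: card=5000; try (D,hash)→1800, (C,merge)→2700, (D,merge)→2800, (C,hash)→3400, (C,nl_idx)→5900, (D,nl_idx)→6600 …(+2); best=1800 via (D,hash)
  {AB}: card=40; try (B,nl_idx)→180, (A,hash)→280, (A,nl_idx)→280, (B,merge)→420, (A,merge)→440, (B,hash)→520 …(+2); best=180 via (B,nl_idx)
  {BCD}: card=5000; try (D,hash)→2160, (D,merge)→3160, (D,nl_idx)→6960, (B,hash)→7280, (D,nl)→20560, (B,nl_idx)→36800 …(+2); best=2160 via (D,hash)
  {ABC}: card=200; try (C,nl_idx)→700, (A,hash)→960, (A,nl_idx)→1760, (C,merge)→2260, (A,merge)→2480, (C,hash)→3420 …(+2); best=700 via (C,nl_idx)
  {ABCD}: card=5000; try (D,hash)→2300, (D,merge)→3300, (D,nl_idx)→7100, (A,hash)→7360, (D,nl)→20700, (A,nl_idx)→32160 …(+2); best=2300 via (D,hash)

2300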